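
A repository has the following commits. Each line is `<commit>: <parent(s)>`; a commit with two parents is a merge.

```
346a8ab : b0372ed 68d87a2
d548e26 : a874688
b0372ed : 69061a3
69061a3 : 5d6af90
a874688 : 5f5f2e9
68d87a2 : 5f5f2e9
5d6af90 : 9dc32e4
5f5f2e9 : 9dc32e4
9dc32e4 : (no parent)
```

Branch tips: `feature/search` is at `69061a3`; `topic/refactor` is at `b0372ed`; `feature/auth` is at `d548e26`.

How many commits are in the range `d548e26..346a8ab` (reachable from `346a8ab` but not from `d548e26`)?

5

Reachable from 346a8ab: {346a8ab, 5d6af90, 5f5f2e9, 68d87a2, 69061a3, 9dc32e4, b0372ed}.
Reachable from d548e26: {5f5f2e9, 9dc32e4, a874688, d548e26}.
In 346a8ab's history but not d548e26's: {346a8ab, 5d6af90, 68d87a2, 69061a3, b0372ed} — 5 commits.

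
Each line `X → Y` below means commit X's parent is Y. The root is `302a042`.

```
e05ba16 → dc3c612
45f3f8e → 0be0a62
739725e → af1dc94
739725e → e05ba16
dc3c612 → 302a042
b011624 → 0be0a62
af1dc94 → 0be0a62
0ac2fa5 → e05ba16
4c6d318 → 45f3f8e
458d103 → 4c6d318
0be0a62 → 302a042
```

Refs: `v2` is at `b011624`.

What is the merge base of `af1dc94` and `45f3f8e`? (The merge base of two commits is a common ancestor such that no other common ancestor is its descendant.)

0be0a62

Ancestors of af1dc94: {0be0a62, 302a042, af1dc94}.
Ancestors of 45f3f8e: {0be0a62, 302a042, 45f3f8e}.
Common ancestors: {0be0a62, 302a042}.
Among these, 0be0a62 is not an ancestor of any other common ancestor — it is the merge base.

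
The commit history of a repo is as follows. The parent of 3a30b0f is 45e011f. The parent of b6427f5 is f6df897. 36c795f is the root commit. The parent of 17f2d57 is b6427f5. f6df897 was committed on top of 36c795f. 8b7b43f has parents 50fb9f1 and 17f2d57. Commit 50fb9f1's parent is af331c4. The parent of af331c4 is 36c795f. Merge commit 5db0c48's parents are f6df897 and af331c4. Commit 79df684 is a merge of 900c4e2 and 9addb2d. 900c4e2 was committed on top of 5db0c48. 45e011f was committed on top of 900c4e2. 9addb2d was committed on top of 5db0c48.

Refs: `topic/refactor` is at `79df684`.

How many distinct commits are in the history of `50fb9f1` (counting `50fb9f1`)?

Walking parent pointers from 50fb9f1: reachable set = {36c795f, 50fb9f1, af331c4}.
That is 3 commits.

3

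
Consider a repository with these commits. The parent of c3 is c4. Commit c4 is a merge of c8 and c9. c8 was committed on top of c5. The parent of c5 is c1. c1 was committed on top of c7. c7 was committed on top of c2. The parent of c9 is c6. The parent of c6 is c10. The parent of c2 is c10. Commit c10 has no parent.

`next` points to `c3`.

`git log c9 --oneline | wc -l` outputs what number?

Walking parent pointers from c9: reachable set = {c10, c6, c9}.
That is 3 commits.

3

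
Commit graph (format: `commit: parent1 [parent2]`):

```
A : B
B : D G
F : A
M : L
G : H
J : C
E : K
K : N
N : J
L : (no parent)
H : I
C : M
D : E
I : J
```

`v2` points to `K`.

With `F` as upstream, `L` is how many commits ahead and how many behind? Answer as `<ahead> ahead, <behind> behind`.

Reachable from L: {L}.
Reachable from F: {A, B, C, D, E, F, G, H, I, J, K, L, M, N}.
Only in L's history (ahead): {} — 0.
Only in F's history (behind): {A, B, C, D, E, F, G, H, I, J, K, M, N} — 13.

0 ahead, 13 behind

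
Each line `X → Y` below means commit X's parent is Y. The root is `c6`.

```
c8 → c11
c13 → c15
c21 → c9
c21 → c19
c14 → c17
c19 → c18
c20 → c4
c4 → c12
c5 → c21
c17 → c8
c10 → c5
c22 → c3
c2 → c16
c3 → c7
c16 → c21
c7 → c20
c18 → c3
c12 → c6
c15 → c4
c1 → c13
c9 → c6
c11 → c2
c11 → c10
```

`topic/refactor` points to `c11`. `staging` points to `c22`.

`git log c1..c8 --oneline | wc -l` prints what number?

Reachable from c8: {c10, c11, c12, c16, c18, c19, c2, c20, c21, c3, c4, c5, c6, c7, c8, c9}.
Reachable from c1: {c1, c12, c13, c15, c4, c6}.
In c8's history but not c1's: {c10, c11, c16, c18, c19, c2, c20, c21, c3, c5, c7, c8, c9} — 13 commits.

13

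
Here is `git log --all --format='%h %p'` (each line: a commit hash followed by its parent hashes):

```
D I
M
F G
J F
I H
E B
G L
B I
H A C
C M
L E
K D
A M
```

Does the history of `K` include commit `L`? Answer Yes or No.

Ancestors of K: {A, C, D, H, I, K, M}.
L is not in that set, so it is not an ancestor of K.

No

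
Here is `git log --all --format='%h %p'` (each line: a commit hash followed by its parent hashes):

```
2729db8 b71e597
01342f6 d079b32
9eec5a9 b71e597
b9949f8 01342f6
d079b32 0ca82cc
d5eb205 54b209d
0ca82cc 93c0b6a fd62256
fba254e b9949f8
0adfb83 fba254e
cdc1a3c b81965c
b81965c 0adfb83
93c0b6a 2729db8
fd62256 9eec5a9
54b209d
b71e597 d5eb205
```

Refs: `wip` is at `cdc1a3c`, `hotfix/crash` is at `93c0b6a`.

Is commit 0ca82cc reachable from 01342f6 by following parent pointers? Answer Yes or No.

Yes

Ancestors of 01342f6 (commits reachable by following parents): {01342f6, 0ca82cc, 2729db8, 54b209d, 93c0b6a, 9eec5a9, b71e597, d079b32, d5eb205, fd62256}.
0ca82cc is in that set, so it is an ancestor of 01342f6.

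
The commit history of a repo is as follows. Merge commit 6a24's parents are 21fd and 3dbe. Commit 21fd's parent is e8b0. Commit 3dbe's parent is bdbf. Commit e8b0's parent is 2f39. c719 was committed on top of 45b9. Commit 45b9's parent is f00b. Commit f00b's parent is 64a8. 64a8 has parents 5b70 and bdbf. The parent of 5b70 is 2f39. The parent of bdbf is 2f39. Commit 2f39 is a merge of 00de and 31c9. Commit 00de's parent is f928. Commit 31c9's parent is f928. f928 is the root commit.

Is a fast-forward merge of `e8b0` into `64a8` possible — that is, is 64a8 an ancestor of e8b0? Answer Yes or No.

No

A fast-forward from 64a8 to e8b0 is possible iff 64a8 is an ancestor of e8b0.
Ancestors of e8b0: {00de, 2f39, 31c9, e8b0, f928}.
64a8 is not among them, so fast-forward is not possible.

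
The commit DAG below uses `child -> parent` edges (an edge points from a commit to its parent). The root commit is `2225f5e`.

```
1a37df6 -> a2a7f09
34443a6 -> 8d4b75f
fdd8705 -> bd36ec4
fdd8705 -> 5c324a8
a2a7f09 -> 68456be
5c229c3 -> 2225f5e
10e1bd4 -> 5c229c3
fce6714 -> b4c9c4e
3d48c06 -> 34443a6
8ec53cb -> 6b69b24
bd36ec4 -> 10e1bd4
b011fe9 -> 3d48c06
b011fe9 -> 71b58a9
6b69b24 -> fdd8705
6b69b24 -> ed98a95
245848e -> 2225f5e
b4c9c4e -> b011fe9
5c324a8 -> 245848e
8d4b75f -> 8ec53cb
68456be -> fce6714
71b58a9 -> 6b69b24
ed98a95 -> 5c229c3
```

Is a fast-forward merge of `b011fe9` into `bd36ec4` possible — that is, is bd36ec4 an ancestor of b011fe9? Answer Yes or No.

Yes

A fast-forward from bd36ec4 to b011fe9 is possible iff bd36ec4 is an ancestor of b011fe9.
Ancestors of b011fe9: {10e1bd4, 2225f5e, 245848e, 34443a6, 3d48c06, 5c229c3, 5c324a8, 6b69b24, 71b58a9, 8d4b75f, 8ec53cb, b011fe9, bd36ec4, ed98a95, fdd8705}.
bd36ec4 is among them, so fast-forward is possible.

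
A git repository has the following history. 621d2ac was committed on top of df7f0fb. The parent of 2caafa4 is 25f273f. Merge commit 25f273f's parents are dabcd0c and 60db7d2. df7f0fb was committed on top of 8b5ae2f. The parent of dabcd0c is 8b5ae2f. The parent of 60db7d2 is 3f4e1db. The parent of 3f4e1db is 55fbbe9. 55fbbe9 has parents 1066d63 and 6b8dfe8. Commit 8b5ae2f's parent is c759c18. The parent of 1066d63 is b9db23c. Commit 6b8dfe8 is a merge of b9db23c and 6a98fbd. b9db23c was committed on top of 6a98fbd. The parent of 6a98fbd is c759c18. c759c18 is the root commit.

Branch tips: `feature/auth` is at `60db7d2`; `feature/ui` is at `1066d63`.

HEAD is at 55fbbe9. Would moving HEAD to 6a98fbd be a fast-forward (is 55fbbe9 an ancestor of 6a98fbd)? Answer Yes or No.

No

A fast-forward from 55fbbe9 to 6a98fbd is possible iff 55fbbe9 is an ancestor of 6a98fbd.
Ancestors of 6a98fbd: {6a98fbd, c759c18}.
55fbbe9 is not among them, so fast-forward is not possible.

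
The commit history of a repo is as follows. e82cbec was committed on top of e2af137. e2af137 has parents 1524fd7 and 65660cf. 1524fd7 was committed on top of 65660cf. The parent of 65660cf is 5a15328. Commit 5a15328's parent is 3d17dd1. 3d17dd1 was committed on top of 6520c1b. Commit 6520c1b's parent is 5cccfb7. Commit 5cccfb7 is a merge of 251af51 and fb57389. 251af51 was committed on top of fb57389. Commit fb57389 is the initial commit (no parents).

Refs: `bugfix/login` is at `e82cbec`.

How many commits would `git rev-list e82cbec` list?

Walking parent pointers from e82cbec: reachable set = {1524fd7, 251af51, 3d17dd1, 5a15328, 5cccfb7, 6520c1b, 65660cf, e2af137, e82cbec, fb57389}.
That is 10 commits.

10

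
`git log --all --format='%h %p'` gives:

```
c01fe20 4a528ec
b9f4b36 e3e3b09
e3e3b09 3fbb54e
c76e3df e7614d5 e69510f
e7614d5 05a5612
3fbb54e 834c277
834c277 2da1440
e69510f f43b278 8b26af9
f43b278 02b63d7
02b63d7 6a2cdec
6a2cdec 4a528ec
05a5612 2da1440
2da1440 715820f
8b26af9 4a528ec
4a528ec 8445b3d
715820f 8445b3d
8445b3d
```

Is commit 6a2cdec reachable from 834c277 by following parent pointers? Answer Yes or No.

No

Ancestors of 834c277: {2da1440, 715820f, 834c277, 8445b3d}.
6a2cdec is not in that set, so it is not an ancestor of 834c277.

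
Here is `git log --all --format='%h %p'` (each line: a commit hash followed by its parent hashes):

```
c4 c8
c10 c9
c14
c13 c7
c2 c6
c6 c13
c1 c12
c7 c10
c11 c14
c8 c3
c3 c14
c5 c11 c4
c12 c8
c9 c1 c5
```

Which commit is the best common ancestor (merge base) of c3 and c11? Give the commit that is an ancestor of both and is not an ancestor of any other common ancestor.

Ancestors of c3: {c14, c3}.
Ancestors of c11: {c11, c14}.
Common ancestors: {c14}.
The only common ancestor is c14, so it is the merge base.

c14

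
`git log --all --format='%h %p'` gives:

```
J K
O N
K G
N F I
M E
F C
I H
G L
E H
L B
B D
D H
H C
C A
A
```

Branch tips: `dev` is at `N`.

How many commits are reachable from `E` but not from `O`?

Reachable from E: {A, C, E, H}.
Reachable from O: {A, C, F, H, I, N, O}.
In E's history but not O's: {E} — 1 commit.

1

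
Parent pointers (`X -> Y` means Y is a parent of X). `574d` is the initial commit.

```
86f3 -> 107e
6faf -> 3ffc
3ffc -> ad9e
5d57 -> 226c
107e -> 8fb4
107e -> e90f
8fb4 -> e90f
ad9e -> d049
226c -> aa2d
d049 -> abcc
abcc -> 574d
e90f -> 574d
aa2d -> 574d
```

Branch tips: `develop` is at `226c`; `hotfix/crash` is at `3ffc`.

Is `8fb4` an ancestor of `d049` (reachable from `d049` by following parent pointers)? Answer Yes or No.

No

Ancestors of d049: {574d, abcc, d049}.
8fb4 is not in that set, so it is not an ancestor of d049.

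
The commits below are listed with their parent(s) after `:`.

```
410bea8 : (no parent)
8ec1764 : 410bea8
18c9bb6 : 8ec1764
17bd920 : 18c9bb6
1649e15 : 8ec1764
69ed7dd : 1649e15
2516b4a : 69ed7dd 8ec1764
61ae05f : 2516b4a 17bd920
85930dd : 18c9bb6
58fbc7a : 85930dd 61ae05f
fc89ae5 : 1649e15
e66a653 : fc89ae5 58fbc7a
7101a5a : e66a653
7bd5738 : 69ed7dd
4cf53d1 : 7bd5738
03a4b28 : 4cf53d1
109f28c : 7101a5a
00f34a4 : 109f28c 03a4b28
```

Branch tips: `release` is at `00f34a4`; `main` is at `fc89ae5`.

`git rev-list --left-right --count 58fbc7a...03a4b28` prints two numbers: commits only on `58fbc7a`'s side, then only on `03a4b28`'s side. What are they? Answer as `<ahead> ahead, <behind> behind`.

6 ahead, 3 behind

Reachable from 58fbc7a: {1649e15, 17bd920, 18c9bb6, 2516b4a, 410bea8, 58fbc7a, 61ae05f, 69ed7dd, 85930dd, 8ec1764}.
Reachable from 03a4b28: {03a4b28, 1649e15, 410bea8, 4cf53d1, 69ed7dd, 7bd5738, 8ec1764}.
Only in 58fbc7a's history (ahead): {17bd920, 18c9bb6, 2516b4a, 58fbc7a, 61ae05f, 85930dd} — 6.
Only in 03a4b28's history (behind): {03a4b28, 4cf53d1, 7bd5738} — 3.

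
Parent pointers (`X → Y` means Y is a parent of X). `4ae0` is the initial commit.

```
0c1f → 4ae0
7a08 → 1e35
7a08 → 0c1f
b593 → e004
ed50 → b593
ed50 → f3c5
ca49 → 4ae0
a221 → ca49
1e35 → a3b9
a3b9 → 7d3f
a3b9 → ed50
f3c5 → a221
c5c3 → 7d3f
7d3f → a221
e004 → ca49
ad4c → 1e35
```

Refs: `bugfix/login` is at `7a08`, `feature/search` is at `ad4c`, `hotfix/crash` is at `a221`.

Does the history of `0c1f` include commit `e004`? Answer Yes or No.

No

Ancestors of 0c1f: {0c1f, 4ae0}.
e004 is not in that set, so it is not an ancestor of 0c1f.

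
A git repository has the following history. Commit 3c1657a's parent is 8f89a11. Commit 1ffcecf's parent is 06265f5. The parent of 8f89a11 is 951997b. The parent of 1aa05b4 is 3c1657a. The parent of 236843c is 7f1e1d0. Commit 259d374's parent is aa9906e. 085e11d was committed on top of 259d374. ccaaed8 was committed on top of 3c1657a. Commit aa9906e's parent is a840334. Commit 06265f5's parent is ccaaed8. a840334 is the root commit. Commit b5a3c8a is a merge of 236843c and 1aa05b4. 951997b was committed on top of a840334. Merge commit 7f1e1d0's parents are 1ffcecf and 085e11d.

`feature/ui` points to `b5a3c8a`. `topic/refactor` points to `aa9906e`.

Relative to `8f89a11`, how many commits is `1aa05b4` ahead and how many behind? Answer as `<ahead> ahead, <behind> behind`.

2 ahead, 0 behind

Reachable from 1aa05b4: {1aa05b4, 3c1657a, 8f89a11, 951997b, a840334}.
Reachable from 8f89a11: {8f89a11, 951997b, a840334}.
Only in 1aa05b4's history (ahead): {1aa05b4, 3c1657a} — 2.
Only in 8f89a11's history (behind): {} — 0.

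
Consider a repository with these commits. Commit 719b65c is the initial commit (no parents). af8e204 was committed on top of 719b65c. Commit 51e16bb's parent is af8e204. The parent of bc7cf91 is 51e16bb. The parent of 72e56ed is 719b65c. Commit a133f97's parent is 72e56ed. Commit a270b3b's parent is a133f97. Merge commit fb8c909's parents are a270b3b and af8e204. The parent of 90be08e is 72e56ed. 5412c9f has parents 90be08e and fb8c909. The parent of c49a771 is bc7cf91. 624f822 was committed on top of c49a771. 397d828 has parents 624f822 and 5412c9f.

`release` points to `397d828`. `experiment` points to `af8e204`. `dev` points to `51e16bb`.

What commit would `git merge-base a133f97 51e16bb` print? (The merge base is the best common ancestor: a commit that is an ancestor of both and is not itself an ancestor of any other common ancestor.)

Ancestors of a133f97: {719b65c, 72e56ed, a133f97}.
Ancestors of 51e16bb: {51e16bb, 719b65c, af8e204}.
Common ancestors: {719b65c}.
The only common ancestor is 719b65c, so it is the merge base.

719b65c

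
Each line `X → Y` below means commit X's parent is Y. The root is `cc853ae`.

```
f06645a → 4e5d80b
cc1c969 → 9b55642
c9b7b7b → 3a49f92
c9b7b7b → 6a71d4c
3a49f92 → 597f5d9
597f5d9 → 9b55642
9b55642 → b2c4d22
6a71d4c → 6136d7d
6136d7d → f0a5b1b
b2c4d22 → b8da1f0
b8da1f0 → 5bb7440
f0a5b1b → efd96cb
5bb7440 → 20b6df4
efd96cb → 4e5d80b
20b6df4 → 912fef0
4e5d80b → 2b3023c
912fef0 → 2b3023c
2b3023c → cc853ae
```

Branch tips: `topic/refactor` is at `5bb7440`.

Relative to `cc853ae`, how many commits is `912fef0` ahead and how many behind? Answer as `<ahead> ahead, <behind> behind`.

Reachable from 912fef0: {2b3023c, 912fef0, cc853ae}.
Reachable from cc853ae: {cc853ae}.
Only in 912fef0's history (ahead): {2b3023c, 912fef0} — 2.
Only in cc853ae's history (behind): {} — 0.

2 ahead, 0 behind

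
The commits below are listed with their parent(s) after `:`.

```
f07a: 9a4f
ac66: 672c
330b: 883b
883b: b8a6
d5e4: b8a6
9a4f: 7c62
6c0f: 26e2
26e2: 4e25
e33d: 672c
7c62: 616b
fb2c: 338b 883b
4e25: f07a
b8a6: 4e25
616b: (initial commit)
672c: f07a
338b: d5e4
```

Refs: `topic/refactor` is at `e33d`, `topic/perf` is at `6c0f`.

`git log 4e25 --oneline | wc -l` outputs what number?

5

Walking parent pointers from 4e25: reachable set = {4e25, 616b, 7c62, 9a4f, f07a}.
That is 5 commits.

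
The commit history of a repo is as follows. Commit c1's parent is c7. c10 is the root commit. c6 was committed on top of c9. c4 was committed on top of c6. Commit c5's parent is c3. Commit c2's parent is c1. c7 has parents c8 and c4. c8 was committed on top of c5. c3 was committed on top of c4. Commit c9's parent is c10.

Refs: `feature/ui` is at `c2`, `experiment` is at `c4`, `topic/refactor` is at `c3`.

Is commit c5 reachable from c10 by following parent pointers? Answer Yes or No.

No

Ancestors of c10: {c10}.
c5 is not in that set, so it is not an ancestor of c10.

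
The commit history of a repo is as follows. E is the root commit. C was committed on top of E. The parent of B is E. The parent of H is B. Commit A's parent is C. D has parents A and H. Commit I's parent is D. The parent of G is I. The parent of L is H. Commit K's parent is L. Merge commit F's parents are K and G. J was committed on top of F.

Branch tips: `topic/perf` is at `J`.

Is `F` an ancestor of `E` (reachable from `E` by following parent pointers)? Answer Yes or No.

No

Ancestors of E: {E}.
F is not in that set, so it is not an ancestor of E.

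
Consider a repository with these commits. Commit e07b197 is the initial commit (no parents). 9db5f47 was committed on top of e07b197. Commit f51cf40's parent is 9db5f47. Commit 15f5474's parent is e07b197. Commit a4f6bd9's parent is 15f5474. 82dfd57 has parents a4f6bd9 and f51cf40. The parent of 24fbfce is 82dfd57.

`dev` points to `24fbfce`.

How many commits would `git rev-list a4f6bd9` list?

Walking parent pointers from a4f6bd9: reachable set = {15f5474, a4f6bd9, e07b197}.
That is 3 commits.

3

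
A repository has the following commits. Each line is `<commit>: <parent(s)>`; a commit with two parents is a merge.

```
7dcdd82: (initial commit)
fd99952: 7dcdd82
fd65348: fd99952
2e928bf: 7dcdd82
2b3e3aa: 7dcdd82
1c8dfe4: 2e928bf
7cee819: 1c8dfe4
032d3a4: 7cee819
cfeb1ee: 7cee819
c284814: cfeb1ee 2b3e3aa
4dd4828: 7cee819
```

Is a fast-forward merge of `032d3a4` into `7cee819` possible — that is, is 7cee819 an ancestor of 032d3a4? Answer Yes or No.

Yes

A fast-forward from 7cee819 to 032d3a4 is possible iff 7cee819 is an ancestor of 032d3a4.
Ancestors of 032d3a4: {032d3a4, 1c8dfe4, 2e928bf, 7cee819, 7dcdd82}.
7cee819 is among them, so fast-forward is possible.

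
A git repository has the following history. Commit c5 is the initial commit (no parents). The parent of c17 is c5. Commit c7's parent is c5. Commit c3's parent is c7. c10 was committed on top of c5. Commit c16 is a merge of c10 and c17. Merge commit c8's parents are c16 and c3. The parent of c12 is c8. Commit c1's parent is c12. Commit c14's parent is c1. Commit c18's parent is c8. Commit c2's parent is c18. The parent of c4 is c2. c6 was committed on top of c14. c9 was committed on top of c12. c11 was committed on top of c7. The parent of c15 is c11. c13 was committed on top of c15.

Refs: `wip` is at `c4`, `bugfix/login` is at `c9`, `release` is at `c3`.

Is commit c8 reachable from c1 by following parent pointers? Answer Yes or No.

Ancestors of c1 (commits reachable by following parents): {c1, c10, c12, c16, c17, c3, c5, c7, c8}.
c8 is in that set, so it is an ancestor of c1.

Yes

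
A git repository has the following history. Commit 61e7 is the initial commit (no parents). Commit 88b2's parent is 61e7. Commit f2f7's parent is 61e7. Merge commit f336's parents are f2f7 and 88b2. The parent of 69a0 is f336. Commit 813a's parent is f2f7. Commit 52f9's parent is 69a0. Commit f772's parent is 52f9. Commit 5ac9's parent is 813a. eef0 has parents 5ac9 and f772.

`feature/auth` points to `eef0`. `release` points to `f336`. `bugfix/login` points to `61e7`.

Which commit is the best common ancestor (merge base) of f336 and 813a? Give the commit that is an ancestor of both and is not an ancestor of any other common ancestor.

Ancestors of f336: {61e7, 88b2, f2f7, f336}.
Ancestors of 813a: {61e7, 813a, f2f7}.
Common ancestors: {61e7, f2f7}.
Among these, f2f7 is not an ancestor of any other common ancestor — it is the merge base.

f2f7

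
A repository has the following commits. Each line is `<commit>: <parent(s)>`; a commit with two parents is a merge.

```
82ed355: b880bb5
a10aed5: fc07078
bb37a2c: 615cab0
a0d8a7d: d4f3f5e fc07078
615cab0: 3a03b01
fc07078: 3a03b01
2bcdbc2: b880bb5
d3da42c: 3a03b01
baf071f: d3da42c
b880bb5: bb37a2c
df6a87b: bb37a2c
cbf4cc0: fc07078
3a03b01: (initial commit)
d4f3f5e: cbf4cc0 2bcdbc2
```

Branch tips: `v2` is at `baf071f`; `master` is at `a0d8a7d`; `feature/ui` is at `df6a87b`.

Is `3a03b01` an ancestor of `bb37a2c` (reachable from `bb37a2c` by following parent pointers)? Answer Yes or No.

Yes

Ancestors of bb37a2c (commits reachable by following parents): {3a03b01, 615cab0, bb37a2c}.
3a03b01 is in that set, so it is an ancestor of bb37a2c.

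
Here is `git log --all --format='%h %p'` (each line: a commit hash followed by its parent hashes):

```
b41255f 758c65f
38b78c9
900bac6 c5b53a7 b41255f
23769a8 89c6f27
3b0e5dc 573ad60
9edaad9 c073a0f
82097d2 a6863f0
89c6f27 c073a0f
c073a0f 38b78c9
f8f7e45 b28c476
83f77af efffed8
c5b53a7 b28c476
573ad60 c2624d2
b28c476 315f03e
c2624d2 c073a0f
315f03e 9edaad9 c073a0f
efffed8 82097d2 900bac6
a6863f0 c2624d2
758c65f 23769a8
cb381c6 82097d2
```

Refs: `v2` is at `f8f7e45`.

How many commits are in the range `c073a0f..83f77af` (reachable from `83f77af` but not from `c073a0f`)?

14

Reachable from 83f77af: {23769a8, 315f03e, 38b78c9, 758c65f, 82097d2, 83f77af, 89c6f27, 900bac6, 9edaad9, a6863f0, b28c476, b41255f, c073a0f, c2624d2, c5b53a7, efffed8}.
Reachable from c073a0f: {38b78c9, c073a0f}.
In 83f77af's history but not c073a0f's: {23769a8, 315f03e, 758c65f, 82097d2, 83f77af, 89c6f27, 900bac6, 9edaad9, a6863f0, b28c476, b41255f, c2624d2, c5b53a7, efffed8} — 14 commits.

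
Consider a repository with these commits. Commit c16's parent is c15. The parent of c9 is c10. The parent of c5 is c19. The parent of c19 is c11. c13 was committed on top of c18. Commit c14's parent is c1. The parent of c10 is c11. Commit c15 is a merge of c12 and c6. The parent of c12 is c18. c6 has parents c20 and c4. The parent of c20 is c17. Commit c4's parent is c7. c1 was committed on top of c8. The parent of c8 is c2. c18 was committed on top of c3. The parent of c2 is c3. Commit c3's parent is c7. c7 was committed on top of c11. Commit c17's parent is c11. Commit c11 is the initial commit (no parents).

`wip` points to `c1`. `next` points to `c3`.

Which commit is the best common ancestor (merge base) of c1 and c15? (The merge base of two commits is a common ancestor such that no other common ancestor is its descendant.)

Ancestors of c1: {c1, c11, c2, c3, c7, c8}.
Ancestors of c15: {c11, c12, c15, c17, c18, c20, c3, c4, c6, c7}.
Common ancestors: {c11, c3, c7}.
Among these, c3 is not an ancestor of any other common ancestor — it is the merge base.

c3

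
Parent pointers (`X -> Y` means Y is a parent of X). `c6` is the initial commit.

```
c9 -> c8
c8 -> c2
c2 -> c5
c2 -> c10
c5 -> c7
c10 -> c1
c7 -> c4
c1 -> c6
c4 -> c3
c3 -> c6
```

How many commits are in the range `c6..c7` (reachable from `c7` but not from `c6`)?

Reachable from c7: {c3, c4, c6, c7}.
Reachable from c6: {c6}.
In c7's history but not c6's: {c3, c4, c7} — 3 commits.

3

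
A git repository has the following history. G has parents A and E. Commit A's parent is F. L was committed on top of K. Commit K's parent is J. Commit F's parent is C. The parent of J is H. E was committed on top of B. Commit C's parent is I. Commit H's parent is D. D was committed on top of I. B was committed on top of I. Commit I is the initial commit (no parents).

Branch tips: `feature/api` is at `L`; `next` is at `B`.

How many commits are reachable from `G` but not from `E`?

4

Reachable from G: {A, B, C, E, F, G, I}.
Reachable from E: {B, E, I}.
In G's history but not E's: {A, C, F, G} — 4 commits.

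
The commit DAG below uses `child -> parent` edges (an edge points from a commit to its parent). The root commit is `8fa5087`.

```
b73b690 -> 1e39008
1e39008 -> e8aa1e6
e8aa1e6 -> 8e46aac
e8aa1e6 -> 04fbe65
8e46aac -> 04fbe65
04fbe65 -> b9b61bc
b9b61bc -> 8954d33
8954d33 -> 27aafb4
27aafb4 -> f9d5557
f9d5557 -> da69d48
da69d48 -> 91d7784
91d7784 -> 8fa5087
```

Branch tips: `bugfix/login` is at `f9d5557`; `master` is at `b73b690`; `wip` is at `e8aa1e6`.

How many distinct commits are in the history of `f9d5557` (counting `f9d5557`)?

4

Walking parent pointers from f9d5557: reachable set = {8fa5087, 91d7784, da69d48, f9d5557}.
That is 4 commits.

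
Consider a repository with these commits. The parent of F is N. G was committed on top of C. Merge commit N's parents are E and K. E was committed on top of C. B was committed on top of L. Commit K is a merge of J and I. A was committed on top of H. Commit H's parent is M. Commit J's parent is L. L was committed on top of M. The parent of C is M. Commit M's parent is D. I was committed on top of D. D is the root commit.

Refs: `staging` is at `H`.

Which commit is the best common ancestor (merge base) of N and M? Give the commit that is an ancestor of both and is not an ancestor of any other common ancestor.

M

Ancestors of N: {C, D, E, I, J, K, L, M, N}.
Ancestors of M: {D, M}.
Common ancestors: {D, M}.
Among these, M is not an ancestor of any other common ancestor — it is the merge base.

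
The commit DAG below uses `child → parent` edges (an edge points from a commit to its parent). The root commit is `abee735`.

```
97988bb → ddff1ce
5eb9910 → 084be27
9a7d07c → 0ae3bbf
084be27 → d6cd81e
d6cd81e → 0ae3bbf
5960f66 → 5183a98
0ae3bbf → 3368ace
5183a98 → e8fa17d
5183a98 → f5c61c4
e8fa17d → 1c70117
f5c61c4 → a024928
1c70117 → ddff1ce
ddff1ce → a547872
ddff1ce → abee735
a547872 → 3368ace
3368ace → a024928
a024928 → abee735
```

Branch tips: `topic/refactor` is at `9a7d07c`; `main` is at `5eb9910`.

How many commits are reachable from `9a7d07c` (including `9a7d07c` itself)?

5

Walking parent pointers from 9a7d07c: reachable set = {0ae3bbf, 3368ace, 9a7d07c, a024928, abee735}.
That is 5 commits.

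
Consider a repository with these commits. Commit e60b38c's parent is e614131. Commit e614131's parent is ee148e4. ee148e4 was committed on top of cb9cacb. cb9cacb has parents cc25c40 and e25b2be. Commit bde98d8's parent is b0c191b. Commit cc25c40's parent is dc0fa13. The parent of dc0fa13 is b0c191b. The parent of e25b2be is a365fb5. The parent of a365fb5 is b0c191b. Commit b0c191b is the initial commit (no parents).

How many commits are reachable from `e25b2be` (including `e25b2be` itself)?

Walking parent pointers from e25b2be: reachable set = {a365fb5, b0c191b, e25b2be}.
That is 3 commits.

3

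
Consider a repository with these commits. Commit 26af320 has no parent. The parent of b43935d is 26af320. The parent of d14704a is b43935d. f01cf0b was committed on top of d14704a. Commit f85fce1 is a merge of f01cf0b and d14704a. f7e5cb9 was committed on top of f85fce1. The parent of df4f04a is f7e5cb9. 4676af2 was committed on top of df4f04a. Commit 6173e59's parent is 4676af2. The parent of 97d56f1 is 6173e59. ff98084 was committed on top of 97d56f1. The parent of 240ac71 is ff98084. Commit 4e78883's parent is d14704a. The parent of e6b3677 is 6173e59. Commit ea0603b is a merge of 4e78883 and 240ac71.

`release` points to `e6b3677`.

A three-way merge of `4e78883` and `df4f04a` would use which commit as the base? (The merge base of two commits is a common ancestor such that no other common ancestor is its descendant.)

Ancestors of 4e78883: {26af320, 4e78883, b43935d, d14704a}.
Ancestors of df4f04a: {26af320, b43935d, d14704a, df4f04a, f01cf0b, f7e5cb9, f85fce1}.
Common ancestors: {26af320, b43935d, d14704a}.
Among these, d14704a is not an ancestor of any other common ancestor — it is the merge base.

d14704a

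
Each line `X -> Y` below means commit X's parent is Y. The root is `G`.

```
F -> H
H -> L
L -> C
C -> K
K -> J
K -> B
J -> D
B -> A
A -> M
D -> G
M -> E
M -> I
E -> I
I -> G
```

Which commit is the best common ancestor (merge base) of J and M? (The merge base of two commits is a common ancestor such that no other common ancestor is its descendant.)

G

Ancestors of J: {D, G, J}.
Ancestors of M: {E, G, I, M}.
Common ancestors: {G}.
The only common ancestor is G, so it is the merge base.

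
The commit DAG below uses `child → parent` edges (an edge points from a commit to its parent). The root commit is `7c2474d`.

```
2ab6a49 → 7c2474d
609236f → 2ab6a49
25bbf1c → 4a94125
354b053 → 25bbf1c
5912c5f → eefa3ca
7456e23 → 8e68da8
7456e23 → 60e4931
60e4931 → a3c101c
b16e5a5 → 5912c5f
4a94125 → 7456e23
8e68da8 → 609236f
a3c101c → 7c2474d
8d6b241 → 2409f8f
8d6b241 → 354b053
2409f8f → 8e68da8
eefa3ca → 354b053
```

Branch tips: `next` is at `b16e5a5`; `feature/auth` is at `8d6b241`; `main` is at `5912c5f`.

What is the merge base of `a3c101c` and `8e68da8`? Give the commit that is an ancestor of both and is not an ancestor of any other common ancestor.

7c2474d

Ancestors of a3c101c: {7c2474d, a3c101c}.
Ancestors of 8e68da8: {2ab6a49, 609236f, 7c2474d, 8e68da8}.
Common ancestors: {7c2474d}.
The only common ancestor is 7c2474d, so it is the merge base.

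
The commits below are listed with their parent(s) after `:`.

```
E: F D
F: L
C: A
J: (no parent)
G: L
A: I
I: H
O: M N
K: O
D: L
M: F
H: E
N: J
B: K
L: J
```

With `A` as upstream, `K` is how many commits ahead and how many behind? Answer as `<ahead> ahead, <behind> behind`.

4 ahead, 5 behind

Reachable from K: {F, J, K, L, M, N, O}.
Reachable from A: {A, D, E, F, H, I, J, L}.
Only in K's history (ahead): {K, M, N, O} — 4.
Only in A's history (behind): {A, D, E, H, I} — 5.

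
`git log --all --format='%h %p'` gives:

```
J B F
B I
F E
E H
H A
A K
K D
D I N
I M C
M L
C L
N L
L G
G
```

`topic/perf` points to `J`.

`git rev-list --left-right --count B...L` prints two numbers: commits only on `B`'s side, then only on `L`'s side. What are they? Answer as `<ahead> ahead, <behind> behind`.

4 ahead, 0 behind

Reachable from B: {B, C, G, I, L, M}.
Reachable from L: {G, L}.
Only in B's history (ahead): {B, C, I, M} — 4.
Only in L's history (behind): {} — 0.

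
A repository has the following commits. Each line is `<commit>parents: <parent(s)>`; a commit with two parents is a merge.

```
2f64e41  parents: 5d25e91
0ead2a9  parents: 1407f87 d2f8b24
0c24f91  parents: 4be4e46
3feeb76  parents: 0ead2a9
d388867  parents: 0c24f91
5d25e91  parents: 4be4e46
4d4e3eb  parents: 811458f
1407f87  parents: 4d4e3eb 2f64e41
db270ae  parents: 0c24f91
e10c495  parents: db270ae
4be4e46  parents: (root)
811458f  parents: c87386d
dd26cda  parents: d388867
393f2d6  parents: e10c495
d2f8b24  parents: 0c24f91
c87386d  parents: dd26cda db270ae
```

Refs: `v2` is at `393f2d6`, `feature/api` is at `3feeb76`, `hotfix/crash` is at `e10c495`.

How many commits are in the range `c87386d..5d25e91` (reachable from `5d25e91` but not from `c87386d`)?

1

Reachable from 5d25e91: {4be4e46, 5d25e91}.
Reachable from c87386d: {0c24f91, 4be4e46, c87386d, d388867, db270ae, dd26cda}.
In 5d25e91's history but not c87386d's: {5d25e91} — 1 commit.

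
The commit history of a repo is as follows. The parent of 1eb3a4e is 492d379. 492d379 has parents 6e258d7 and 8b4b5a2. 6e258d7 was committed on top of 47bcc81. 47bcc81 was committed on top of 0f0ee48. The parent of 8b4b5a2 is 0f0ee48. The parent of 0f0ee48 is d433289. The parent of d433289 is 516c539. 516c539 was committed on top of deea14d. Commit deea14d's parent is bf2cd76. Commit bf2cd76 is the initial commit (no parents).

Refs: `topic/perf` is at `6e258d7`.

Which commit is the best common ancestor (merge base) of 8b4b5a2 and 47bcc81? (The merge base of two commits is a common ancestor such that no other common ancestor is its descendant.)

0f0ee48

Ancestors of 8b4b5a2: {0f0ee48, 516c539, 8b4b5a2, bf2cd76, d433289, deea14d}.
Ancestors of 47bcc81: {0f0ee48, 47bcc81, 516c539, bf2cd76, d433289, deea14d}.
Common ancestors: {0f0ee48, 516c539, bf2cd76, d433289, deea14d}.
Among these, 0f0ee48 is not an ancestor of any other common ancestor — it is the merge base.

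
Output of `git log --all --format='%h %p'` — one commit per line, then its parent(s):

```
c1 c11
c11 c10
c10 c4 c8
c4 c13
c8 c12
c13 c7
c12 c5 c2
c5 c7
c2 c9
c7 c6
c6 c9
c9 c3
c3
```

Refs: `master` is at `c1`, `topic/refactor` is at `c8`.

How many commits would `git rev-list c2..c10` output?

Reachable from c10: {c10, c12, c13, c2, c3, c4, c5, c6, c7, c8, c9}.
Reachable from c2: {c2, c3, c9}.
In c10's history but not c2's: {c10, c12, c13, c4, c5, c6, c7, c8} — 8 commits.

8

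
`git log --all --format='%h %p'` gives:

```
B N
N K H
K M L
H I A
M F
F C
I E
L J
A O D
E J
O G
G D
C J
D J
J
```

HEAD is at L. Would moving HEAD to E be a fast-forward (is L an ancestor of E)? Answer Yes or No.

No

A fast-forward from L to E is possible iff L is an ancestor of E.
Ancestors of E: {E, J}.
L is not among them, so fast-forward is not possible.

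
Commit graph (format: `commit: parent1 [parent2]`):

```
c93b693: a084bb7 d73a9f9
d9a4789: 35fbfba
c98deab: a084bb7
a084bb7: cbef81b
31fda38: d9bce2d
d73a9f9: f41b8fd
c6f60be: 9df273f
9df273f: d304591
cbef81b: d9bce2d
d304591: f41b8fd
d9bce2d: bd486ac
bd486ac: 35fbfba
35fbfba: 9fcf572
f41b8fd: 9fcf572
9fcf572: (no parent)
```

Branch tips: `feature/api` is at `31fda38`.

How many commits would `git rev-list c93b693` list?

Walking parent pointers from c93b693: reachable set = {35fbfba, 9fcf572, a084bb7, bd486ac, c93b693, cbef81b, d73a9f9, d9bce2d, f41b8fd}.
That is 9 commits.

9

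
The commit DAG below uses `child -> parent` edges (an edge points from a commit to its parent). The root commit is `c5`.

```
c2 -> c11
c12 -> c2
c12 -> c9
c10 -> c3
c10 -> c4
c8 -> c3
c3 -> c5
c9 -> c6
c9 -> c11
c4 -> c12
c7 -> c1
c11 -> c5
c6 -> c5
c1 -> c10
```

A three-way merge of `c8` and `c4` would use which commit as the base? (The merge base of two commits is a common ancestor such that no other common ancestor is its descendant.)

Ancestors of c8: {c3, c5, c8}.
Ancestors of c4: {c11, c12, c2, c4, c5, c6, c9}.
Common ancestors: {c5}.
The only common ancestor is c5, so it is the merge base.

c5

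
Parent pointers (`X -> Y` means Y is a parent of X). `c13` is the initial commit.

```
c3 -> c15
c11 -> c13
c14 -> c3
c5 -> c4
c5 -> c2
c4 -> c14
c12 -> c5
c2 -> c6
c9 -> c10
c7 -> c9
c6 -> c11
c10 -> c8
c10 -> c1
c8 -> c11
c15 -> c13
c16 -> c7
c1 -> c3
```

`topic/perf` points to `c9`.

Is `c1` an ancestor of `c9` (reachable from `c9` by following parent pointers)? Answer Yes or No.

Yes

Ancestors of c9 (commits reachable by following parents): {c1, c10, c11, c13, c15, c3, c8, c9}.
c1 is in that set, so it is an ancestor of c9.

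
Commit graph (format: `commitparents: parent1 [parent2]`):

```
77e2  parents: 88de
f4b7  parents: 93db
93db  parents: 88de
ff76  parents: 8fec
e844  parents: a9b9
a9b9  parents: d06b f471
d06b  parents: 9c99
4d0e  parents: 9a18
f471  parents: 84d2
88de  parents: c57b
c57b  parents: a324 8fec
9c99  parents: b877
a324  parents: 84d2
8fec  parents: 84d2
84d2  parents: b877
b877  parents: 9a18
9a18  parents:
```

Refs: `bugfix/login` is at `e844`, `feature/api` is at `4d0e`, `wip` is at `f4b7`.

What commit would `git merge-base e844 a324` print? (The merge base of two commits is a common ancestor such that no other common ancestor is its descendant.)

Ancestors of e844: {84d2, 9a18, 9c99, a9b9, b877, d06b, e844, f471}.
Ancestors of a324: {84d2, 9a18, a324, b877}.
Common ancestors: {84d2, 9a18, b877}.
Among these, 84d2 is not an ancestor of any other common ancestor — it is the merge base.

84d2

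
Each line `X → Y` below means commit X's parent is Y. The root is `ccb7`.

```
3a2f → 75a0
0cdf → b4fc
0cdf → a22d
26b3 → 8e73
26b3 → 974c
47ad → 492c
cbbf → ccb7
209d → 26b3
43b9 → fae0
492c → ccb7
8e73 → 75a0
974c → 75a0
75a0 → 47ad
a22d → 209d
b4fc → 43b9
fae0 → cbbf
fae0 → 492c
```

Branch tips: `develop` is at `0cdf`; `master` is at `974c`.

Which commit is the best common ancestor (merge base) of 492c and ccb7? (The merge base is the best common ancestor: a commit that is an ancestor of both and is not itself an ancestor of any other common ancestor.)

ccb7

Ancestors of 492c: {492c, ccb7}.
Ancestors of ccb7: {ccb7}.
Common ancestors: {ccb7}.
The only common ancestor is ccb7, so it is the merge base.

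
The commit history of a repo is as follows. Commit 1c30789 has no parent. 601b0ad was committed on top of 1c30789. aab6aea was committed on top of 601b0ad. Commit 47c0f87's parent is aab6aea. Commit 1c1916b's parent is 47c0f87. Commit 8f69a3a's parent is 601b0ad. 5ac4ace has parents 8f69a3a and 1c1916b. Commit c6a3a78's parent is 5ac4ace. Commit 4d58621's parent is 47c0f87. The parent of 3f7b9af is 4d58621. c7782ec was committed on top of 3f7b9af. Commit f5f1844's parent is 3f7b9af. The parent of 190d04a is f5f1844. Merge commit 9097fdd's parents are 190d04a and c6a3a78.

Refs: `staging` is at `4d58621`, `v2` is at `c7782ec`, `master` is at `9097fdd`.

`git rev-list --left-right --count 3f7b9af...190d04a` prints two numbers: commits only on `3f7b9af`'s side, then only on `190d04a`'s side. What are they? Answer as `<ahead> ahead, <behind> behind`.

0 ahead, 2 behind

Reachable from 3f7b9af: {1c30789, 3f7b9af, 47c0f87, 4d58621, 601b0ad, aab6aea}.
Reachable from 190d04a: {190d04a, 1c30789, 3f7b9af, 47c0f87, 4d58621, 601b0ad, aab6aea, f5f1844}.
Only in 3f7b9af's history (ahead): {} — 0.
Only in 190d04a's history (behind): {190d04a, f5f1844} — 2.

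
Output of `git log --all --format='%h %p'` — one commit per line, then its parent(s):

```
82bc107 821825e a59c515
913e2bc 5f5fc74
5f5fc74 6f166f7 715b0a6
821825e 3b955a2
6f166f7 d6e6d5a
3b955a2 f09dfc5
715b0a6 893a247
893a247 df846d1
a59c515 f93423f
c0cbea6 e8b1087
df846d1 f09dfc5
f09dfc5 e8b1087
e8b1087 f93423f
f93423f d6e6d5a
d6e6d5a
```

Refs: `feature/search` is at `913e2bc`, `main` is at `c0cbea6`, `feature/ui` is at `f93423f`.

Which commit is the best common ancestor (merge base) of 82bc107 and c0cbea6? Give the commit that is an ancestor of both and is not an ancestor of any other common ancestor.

Ancestors of 82bc107: {3b955a2, 821825e, 82bc107, a59c515, d6e6d5a, e8b1087, f09dfc5, f93423f}.
Ancestors of c0cbea6: {c0cbea6, d6e6d5a, e8b1087, f93423f}.
Common ancestors: {d6e6d5a, e8b1087, f93423f}.
Among these, e8b1087 is not an ancestor of any other common ancestor — it is the merge base.

e8b1087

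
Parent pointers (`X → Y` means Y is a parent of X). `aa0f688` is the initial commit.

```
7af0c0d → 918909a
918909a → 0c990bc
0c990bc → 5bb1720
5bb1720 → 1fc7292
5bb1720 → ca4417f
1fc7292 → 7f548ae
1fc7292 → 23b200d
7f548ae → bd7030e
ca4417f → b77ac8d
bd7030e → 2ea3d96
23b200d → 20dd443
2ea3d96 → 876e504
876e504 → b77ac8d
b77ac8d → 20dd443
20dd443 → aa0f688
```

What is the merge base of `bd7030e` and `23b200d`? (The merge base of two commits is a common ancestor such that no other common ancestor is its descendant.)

20dd443

Ancestors of bd7030e: {20dd443, 2ea3d96, 876e504, aa0f688, b77ac8d, bd7030e}.
Ancestors of 23b200d: {20dd443, 23b200d, aa0f688}.
Common ancestors: {20dd443, aa0f688}.
Among these, 20dd443 is not an ancestor of any other common ancestor — it is the merge base.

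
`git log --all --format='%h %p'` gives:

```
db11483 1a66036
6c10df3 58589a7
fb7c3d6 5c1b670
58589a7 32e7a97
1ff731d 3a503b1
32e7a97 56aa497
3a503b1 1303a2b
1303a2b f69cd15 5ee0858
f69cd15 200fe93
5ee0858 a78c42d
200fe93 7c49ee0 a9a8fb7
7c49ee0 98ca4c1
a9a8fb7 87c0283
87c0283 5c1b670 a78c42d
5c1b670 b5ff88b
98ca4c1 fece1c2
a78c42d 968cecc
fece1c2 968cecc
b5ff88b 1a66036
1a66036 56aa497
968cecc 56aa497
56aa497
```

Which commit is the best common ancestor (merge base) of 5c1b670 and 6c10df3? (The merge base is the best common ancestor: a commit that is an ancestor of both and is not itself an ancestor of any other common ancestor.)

56aa497

Ancestors of 5c1b670: {1a66036, 56aa497, 5c1b670, b5ff88b}.
Ancestors of 6c10df3: {32e7a97, 56aa497, 58589a7, 6c10df3}.
Common ancestors: {56aa497}.
The only common ancestor is 56aa497, so it is the merge base.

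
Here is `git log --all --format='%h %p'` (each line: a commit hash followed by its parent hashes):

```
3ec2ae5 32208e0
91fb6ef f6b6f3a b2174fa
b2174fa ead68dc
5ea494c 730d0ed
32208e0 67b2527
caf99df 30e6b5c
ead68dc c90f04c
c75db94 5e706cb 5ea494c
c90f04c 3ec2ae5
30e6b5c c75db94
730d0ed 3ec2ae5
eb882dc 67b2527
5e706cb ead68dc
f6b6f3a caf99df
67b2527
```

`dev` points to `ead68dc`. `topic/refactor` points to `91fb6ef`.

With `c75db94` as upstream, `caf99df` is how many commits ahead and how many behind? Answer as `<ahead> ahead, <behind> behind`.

Reachable from caf99df: {30e6b5c, 32208e0, 3ec2ae5, 5e706cb, 5ea494c, 67b2527, 730d0ed, c75db94, c90f04c, caf99df, ead68dc}.
Reachable from c75db94: {32208e0, 3ec2ae5, 5e706cb, 5ea494c, 67b2527, 730d0ed, c75db94, c90f04c, ead68dc}.
Only in caf99df's history (ahead): {30e6b5c, caf99df} — 2.
Only in c75db94's history (behind): {} — 0.

2 ahead, 0 behind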